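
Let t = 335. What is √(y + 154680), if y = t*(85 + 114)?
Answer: √221345 ≈ 470.47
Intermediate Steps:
y = 66665 (y = 335*(85 + 114) = 335*199 = 66665)
√(y + 154680) = √(66665 + 154680) = √221345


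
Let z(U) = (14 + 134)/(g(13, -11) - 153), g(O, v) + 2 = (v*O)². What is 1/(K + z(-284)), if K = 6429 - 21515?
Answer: -10147/153077568 ≈ -6.6287e-5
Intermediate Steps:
g(O, v) = -2 + O²*v² (g(O, v) = -2 + (v*O)² = -2 + (O*v)² = -2 + O²*v²)
z(U) = 74/10147 (z(U) = (14 + 134)/((-2 + 13²*(-11)²) - 153) = 148/((-2 + 169*121) - 153) = 148/((-2 + 20449) - 153) = 148/(20447 - 153) = 148/20294 = 148*(1/20294) = 74/10147)
K = -15086
1/(K + z(-284)) = 1/(-15086 + 74/10147) = 1/(-153077568/10147) = -10147/153077568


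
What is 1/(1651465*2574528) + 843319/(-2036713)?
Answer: -3585575556785166167/8659580003522669760 ≈ -0.41406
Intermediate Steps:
1/(1651465*2574528) + 843319/(-2036713) = (1/1651465)*(1/2574528) + 843319*(-1/2036713) = 1/4251742883520 - 843319/2036713 = -3585575556785166167/8659580003522669760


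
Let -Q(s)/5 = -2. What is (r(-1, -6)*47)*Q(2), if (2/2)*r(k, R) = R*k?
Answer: 2820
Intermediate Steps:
r(k, R) = R*k
Q(s) = 10 (Q(s) = -5*(-2) = 10)
(r(-1, -6)*47)*Q(2) = (-6*(-1)*47)*10 = (6*47)*10 = 282*10 = 2820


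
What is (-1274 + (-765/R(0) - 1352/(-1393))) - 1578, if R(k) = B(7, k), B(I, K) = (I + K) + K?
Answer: -4123719/1393 ≈ -2960.3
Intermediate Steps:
B(I, K) = I + 2*K
R(k) = 7 + 2*k
(-1274 + (-765/R(0) - 1352/(-1393))) - 1578 = (-1274 + (-765/(7 + 2*0) - 1352/(-1393))) - 1578 = (-1274 + (-765/(7 + 0) - 1352*(-1/1393))) - 1578 = (-1274 + (-765/7 + 1352/1393)) - 1578 = (-1274 - 150883/1393) - 1578 = -1925565/1393 - 1578 = -4123719/1393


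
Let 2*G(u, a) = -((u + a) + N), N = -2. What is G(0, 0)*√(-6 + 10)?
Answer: 2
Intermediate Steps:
G(u, a) = 1 - a/2 - u/2 (G(u, a) = (-((u + a) - 2))/2 = (-((a + u) - 2))/2 = (-(-2 + a + u))/2 = (2 - a - u)/2 = 1 - a/2 - u/2)
G(0, 0)*√(-6 + 10) = (1 - ½*0 - ½*0)*√(-6 + 10) = (1 + 0 + 0)*√4 = 1*2 = 2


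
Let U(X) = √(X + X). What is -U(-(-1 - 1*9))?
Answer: -2*√5 ≈ -4.4721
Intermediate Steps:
U(X) = √2*√X (U(X) = √(2*X) = √2*√X)
-U(-(-1 - 1*9)) = -√2*√(-(-1 - 1*9)) = -√2*√(-(-1 - 9)) = -√2*√(-1*(-10)) = -√2*√10 = -2*√5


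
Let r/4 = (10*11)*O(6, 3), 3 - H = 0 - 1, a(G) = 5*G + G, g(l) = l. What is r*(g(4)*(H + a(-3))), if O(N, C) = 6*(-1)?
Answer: 147840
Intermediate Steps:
a(G) = 6*G
O(N, C) = -6
H = 4 (H = 3 - (0 - 1) = 3 - 1*(-1) = 3 + 1 = 4)
r = -2640 (r = 4*((10*11)*(-6)) = 4*(110*(-6)) = 4*(-660) = -2640)
r*(g(4)*(H + a(-3))) = -10560*(4 + 6*(-3)) = -10560*(4 - 18) = -10560*(-14) = -2640*(-56) = 147840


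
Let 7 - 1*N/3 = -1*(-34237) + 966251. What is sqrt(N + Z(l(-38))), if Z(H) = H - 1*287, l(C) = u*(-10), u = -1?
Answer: 2*I*sqrt(750430) ≈ 1732.5*I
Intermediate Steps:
l(C) = 10 (l(C) = -1*(-10) = 10)
Z(H) = -287 + H (Z(H) = H - 287 = -287 + H)
N = -3001443 (N = 21 - 3*(-1*(-34237) + 966251) = 21 - 3*(34237 + 966251) = 21 - 3*1000488 = 21 - 3001464 = -3001443)
sqrt(N + Z(l(-38))) = sqrt(-3001443 + (-287 + 10)) = sqrt(-3001443 - 277) = sqrt(-3001720) = 2*I*sqrt(750430)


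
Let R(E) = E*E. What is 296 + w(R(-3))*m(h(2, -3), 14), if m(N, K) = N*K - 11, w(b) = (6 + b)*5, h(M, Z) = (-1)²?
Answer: 521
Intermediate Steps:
h(M, Z) = 1
R(E) = E²
w(b) = 30 + 5*b
m(N, K) = -11 + K*N (m(N, K) = K*N - 11 = -11 + K*N)
296 + w(R(-3))*m(h(2, -3), 14) = 296 + (30 + 5*(-3)²)*(-11 + 14*1) = 296 + (30 + 5*9)*(-11 + 14) = 296 + (30 + 45)*3 = 296 + 75*3 = 296 + 225 = 521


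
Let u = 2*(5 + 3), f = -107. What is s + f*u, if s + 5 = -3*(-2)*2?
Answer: -1705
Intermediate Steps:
u = 16 (u = 2*8 = 16)
s = 7 (s = -5 - 3*(-2)*2 = -5 + 6*2 = -5 + 12 = 7)
s + f*u = 7 - 107*16 = 7 - 1712 = -1705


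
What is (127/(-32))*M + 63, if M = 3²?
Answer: 873/32 ≈ 27.281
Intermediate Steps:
M = 9
(127/(-32))*M + 63 = (127/(-32))*9 + 63 = (127*(-1/32))*9 + 63 = -127/32*9 + 63 = -1143/32 + 63 = 873/32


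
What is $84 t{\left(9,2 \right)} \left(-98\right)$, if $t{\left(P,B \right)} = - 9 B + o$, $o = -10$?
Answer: $230496$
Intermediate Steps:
$t{\left(P,B \right)} = -10 - 9 B$ ($t{\left(P,B \right)} = - 9 B - 10 = -10 - 9 B$)
$84 t{\left(9,2 \right)} \left(-98\right) = 84 \left(-10 - 18\right) \left(-98\right) = 84 \left(-28\right) \left(-98\right) = \left(-2352\right) \left(-98\right) = 230496$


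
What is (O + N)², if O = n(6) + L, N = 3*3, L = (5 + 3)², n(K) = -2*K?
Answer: 3721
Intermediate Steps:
L = 64 (L = 8² = 64)
N = 9
O = 52 (O = -2*6 + 64 = -12 + 64 = 52)
(O + N)² = (52 + 9)² = 61² = 3721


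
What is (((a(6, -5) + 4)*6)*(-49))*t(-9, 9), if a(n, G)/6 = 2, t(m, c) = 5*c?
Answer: -211680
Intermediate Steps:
a(n, G) = 12 (a(n, G) = 6*2 = 12)
(((a(6, -5) + 4)*6)*(-49))*t(-9, 9) = (((12 + 4)*6)*(-49))*(5*9) = ((16*6)*(-49))*45 = (96*(-49))*45 = -4704*45 = -211680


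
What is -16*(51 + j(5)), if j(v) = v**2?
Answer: -1216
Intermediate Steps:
-16*(51 + j(5)) = -16*(51 + 5**2) = -16*(51 + 25) = -16*76 = -1216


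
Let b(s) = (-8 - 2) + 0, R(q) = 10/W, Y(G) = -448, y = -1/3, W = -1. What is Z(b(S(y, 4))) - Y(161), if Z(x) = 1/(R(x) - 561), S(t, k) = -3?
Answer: 255807/571 ≈ 448.00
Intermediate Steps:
y = -1/3 (y = -1*1/3 = -1/3 ≈ -0.33333)
R(q) = -10 (R(q) = 10/(-1) = 10*(-1) = -10)
b(s) = -10 (b(s) = -10 + 0 = -10)
Z(x) = -1/571 (Z(x) = 1/(-10 - 561) = 1/(-571) = -1/571)
Z(b(S(y, 4))) - Y(161) = -1/571 - 1*(-448) = -1/571 + 448 = 255807/571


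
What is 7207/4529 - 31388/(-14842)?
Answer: 124561273/33609709 ≈ 3.7061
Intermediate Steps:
7207/4529 - 31388/(-14842) = 7207*(1/4529) - 31388*(-1/14842) = 7207/4529 + 15694/7421 = 124561273/33609709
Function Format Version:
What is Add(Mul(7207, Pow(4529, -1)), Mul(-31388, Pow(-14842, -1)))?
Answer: Rational(124561273, 33609709) ≈ 3.7061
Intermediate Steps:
Add(Mul(7207, Pow(4529, -1)), Mul(-31388, Pow(-14842, -1))) = Add(Mul(7207, Rational(1, 4529)), Mul(-31388, Rational(-1, 14842))) = Add(Rational(7207, 4529), Rational(15694, 7421)) = Rational(124561273, 33609709)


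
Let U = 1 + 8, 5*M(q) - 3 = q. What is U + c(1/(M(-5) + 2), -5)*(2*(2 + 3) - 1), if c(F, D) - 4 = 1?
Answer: 54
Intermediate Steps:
M(q) = 3/5 + q/5
c(F, D) = 5 (c(F, D) = 4 + 1 = 5)
U = 9
U + c(1/(M(-5) + 2), -5)*(2*(2 + 3) - 1) = 9 + 5*(2*(2 + 3) - 1) = 9 + 5*(2*5 - 1) = 9 + 5*(10 - 1) = 9 + 5*9 = 9 + 45 = 54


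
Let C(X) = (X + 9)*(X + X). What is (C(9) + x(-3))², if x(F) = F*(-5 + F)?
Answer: 121104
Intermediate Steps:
C(X) = 2*X*(9 + X) (C(X) = (9 + X)*(2*X) = 2*X*(9 + X))
(C(9) + x(-3))² = (2*9*(9 + 9) - 3*(-5 - 3))² = (2*9*18 - 3*(-8))² = (324 + 24)² = 348² = 121104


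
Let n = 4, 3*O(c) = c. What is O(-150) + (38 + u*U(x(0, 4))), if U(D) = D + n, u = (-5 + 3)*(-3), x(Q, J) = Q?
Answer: 12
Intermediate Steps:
O(c) = c/3
u = 6 (u = -2*(-3) = 6)
U(D) = 4 + D (U(D) = D + 4 = 4 + D)
O(-150) + (38 + u*U(x(0, 4))) = (⅓)*(-150) + (38 + 6*(4 + 0)) = -50 + (38 + 6*4) = -50 + (38 + 24) = -50 + 62 = 12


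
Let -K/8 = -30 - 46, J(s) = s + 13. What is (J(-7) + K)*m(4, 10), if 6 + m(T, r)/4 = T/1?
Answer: -4912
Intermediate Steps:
J(s) = 13 + s
m(T, r) = -24 + 4*T (m(T, r) = -24 + 4*(T/1) = -24 + 4*(T*1) = -24 + 4*T)
K = 608 (K = -8*(-30 - 46) = -8*(-76) = 608)
(J(-7) + K)*m(4, 10) = ((13 - 7) + 608)*(-24 + 4*4) = (6 + 608)*(-24 + 16) = 614*(-8) = -4912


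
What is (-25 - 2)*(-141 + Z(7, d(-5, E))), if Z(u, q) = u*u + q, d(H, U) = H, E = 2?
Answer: 2619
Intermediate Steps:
Z(u, q) = q + u² (Z(u, q) = u² + q = q + u²)
(-25 - 2)*(-141 + Z(7, d(-5, E))) = (-25 - 2)*(-141 + (-5 + 7²)) = -27*(-141 + (-5 + 49)) = -27*(-141 + 44) = -27*(-97) = 2619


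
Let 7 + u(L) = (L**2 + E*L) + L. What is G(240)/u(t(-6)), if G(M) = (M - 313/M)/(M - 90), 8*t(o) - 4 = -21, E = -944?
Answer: 114574/144100125 ≈ 0.00079510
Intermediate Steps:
t(o) = -17/8 (t(o) = 1/2 + (1/8)*(-21) = 1/2 - 21/8 = -17/8)
u(L) = -7 + L**2 - 943*L (u(L) = -7 + ((L**2 - 944*L) + L) = -7 + (L**2 - 943*L) = -7 + L**2 - 943*L)
G(M) = (M - 313/M)/(-90 + M)
G(240)/u(t(-6)) = ((-313 + 240**2)/(240*(-90 + 240)))/(-7 + (-17/8)**2 - 943*(-17/8)) = ((1/240)*(-313 + 57600)/150)/(-7 + 289/64 + 16031/8) = ((1/240)*(1/150)*57287)/(128089/64) = (57287/36000)*(64/128089) = 114574/144100125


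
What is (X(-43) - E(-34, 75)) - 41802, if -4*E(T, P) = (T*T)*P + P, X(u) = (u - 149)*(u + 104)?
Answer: -127281/4 ≈ -31820.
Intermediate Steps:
X(u) = (-149 + u)*(104 + u)
E(T, P) = -P/4 - P*T**2/4 (E(T, P) = -((T*T)*P + P)/4 = -(T**2*P + P)/4 = -(P*T**2 + P)/4 = -(P + P*T**2)/4 = -P/4 - P*T**2/4)
(X(-43) - E(-34, 75)) - 41802 = ((-15496 + (-43)**2 - 45*(-43)) - (-1)*75*(1 + (-34)**2)/4) - 41802 = ((-15496 + 1849 + 1935) - (-1)*75*(1 + 1156)/4) - 41802 = (-11712 - (-1)*75*1157/4) - 41802 = (-11712 - 1*(-86775/4)) - 41802 = (-11712 + 86775/4) - 41802 = 39927/4 - 41802 = -127281/4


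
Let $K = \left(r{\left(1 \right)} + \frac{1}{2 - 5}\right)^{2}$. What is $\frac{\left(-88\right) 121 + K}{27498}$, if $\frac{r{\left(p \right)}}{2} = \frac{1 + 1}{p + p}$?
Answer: $- \frac{95807}{247482} \approx -0.38713$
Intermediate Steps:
$r{\left(p \right)} = \frac{2}{p}$ ($r{\left(p \right)} = 2 \frac{1 + 1}{p + p} = 2 \frac{2}{2 p} = 2 \cdot 2 \frac{1}{2 p} = \frac{2}{p}$)
$K = \frac{25}{9}$ ($K = \left(\frac{2}{1} + \frac{1}{2 - 5}\right)^{2} = \left(2 \cdot 1 + \frac{1}{-3}\right)^{2} = \left(2 - \frac{1}{3}\right)^{2} = \left(\frac{5}{3}\right)^{2} = \frac{25}{9} \approx 2.7778$)
$\frac{\left(-88\right) 121 + K}{27498} = \frac{\left(-88\right) 121 + \frac{25}{9}}{27498} = \left(-10648 + \frac{25}{9}\right) \frac{1}{27498} = \left(- \frac{95807}{9}\right) \frac{1}{27498} = - \frac{95807}{247482}$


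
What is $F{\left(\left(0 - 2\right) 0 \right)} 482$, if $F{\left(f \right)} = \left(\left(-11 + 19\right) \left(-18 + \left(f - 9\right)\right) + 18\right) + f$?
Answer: $-95436$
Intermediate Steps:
$F{\left(f \right)} = -198 + 9 f$ ($F{\left(f \right)} = \left(8 \left(-18 + \left(-9 + f\right)\right) + 18\right) + f = \left(8 \left(-27 + f\right) + 18\right) + f = \left(\left(-216 + 8 f\right) + 18\right) + f = \left(-198 + 8 f\right) + f = -198 + 9 f$)
$F{\left(\left(0 - 2\right) 0 \right)} 482 = \left(-198 + 9 \left(0 - 2\right) 0\right) 482 = \left(-198 + 9 \left(\left(-2\right) 0\right)\right) 482 = \left(-198 + 9 \cdot 0\right) 482 = \left(-198 + 0\right) 482 = \left(-198\right) 482 = -95436$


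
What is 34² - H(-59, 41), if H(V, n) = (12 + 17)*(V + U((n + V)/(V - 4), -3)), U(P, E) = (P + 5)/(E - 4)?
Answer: 141556/49 ≈ 2888.9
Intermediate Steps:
U(P, E) = (5 + P)/(-4 + E)
H(V, n) = -145/7 + 29*V - 29*(V + n)/(7*(-4 + V)) (H(V, n) = (12 + 17)*(V + (5 + (n + V)/(V - 4))/(-4 - 3)) = 29*(V + (5 + (V + n)/(-4 + V))/(-7)) = 29*(V - (5 + (V + n)/(-4 + V))/7) = 29*(V + (-5/7 - (V + n)/(7*(-4 + V)))) = 29*(-5/7 + V - (V + n)/(7*(-4 + V))) = -145/7 + 29*V - 29*(V + n)/(7*(-4 + V)))
34² - H(-59, 41) = 34² - 29*(20 - 1*41 - 34*(-59) + 7*(-59)²)/(7*(-4 - 59)) = 1156 - 29*(20 - 41 + 2006 + 7*3481)/(7*(-63)) = 1156 - 29*(-1)*(20 - 41 + 2006 + 24367)/(7*63) = 1156 - 29*(-1)*26352/(7*63) = 1156 - 1*(-84912/49) = 1156 + 84912/49 = 141556/49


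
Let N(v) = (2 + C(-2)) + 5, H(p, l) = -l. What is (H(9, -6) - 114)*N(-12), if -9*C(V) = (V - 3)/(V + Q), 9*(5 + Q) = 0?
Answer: -5232/7 ≈ -747.43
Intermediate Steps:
Q = -5 (Q = -5 + (⅑)*0 = -5 + 0 = -5)
C(V) = -(-3 + V)/(9*(-5 + V)) (C(V) = -(V - 3)/(9*(V - 5)) = -(-3 + V)/(9*(-5 + V)))
N(v) = 436/63 (N(v) = (2 + (3 - 1*(-2))/(9*(-5 - 2))) + 5 = (2 + (⅑)*(3 + 2)/(-7)) + 5 = (2 + (⅑)*(-⅐)*5) + 5 = (2 - 5/63) + 5 = 121/63 + 5 = 436/63)
(H(9, -6) - 114)*N(-12) = (-1*(-6) - 114)*(436/63) = (6 - 114)*(436/63) = -108*436/63 = -5232/7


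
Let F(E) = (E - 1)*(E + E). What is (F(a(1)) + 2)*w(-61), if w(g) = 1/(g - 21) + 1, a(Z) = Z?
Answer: 81/41 ≈ 1.9756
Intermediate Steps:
w(g) = 1 + 1/(-21 + g) (w(g) = 1/(-21 + g) + 1 = 1 + 1/(-21 + g))
F(E) = 2*E*(-1 + E) (F(E) = (-1 + E)*(2*E) = 2*E*(-1 + E))
(F(a(1)) + 2)*w(-61) = (2*1*(-1 + 1) + 2)*((-20 - 61)/(-21 - 61)) = (2*1*0 + 2)*(-81/(-82)) = (0 + 2)*(-1/82*(-81)) = 2*(81/82) = 81/41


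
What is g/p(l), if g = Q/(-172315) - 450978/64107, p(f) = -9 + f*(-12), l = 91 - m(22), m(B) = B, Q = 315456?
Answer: 32644403954/3082000759695 ≈ 0.010592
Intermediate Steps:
l = 69 (l = 91 - 1*22 = 91 - 22 = 69)
p(f) = -9 - 12*f
g = -32644403954/3682199235 (g = 315456/(-172315) - 450978/64107 = 315456*(-1/172315) - 450978*1/64107 = -315456/172315 - 150326/21369 = -32644403954/3682199235 ≈ -8.8655)
g/p(l) = -32644403954/(3682199235*(-9 - 12*69)) = -32644403954/(3682199235*(-9 - 828)) = -32644403954/3682199235/(-837) = -32644403954/3682199235*(-1/837) = 32644403954/3082000759695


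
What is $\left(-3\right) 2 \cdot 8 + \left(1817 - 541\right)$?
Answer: $1228$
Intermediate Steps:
$\left(-3\right) 2 \cdot 8 + \left(1817 - 541\right) = \left(-6\right) 8 + 1276 = -48 + 1276 = 1228$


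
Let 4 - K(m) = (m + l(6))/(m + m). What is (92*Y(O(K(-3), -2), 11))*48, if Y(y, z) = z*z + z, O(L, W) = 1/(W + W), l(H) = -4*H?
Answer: 582912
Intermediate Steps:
K(m) = 4 - (-24 + m)/(2*m) (K(m) = 4 - (m - 4*6)/(m + m) = 4 - (m - 24)/(2*m) = 4 - (-24 + m)*1/(2*m) = 4 - (-24 + m)/(2*m))
O(L, W) = 1/(2*W)
Y(y, z) = z + z² (Y(y, z) = z² + z = z + z²)
(92*Y(O(K(-3), -2), 11))*48 = (92*(11*(1 + 11)))*48 = (92*(11*12))*48 = (92*132)*48 = 12144*48 = 582912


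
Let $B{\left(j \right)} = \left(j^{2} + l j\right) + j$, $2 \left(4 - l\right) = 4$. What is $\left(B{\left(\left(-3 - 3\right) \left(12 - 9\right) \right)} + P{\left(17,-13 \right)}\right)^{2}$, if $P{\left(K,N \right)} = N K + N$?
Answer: $1296$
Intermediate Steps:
$l = 2$ ($l = 4 - 2 = 2$)
$P{\left(K,N \right)} = N + K N$ ($P{\left(K,N \right)} = K N + N = N + K N$)
$B{\left(j \right)} = j^{2} + 3 j$ ($B{\left(j \right)} = \left(j^{2} + 2 j\right) + j = j^{2} + 3 j$)
$\left(B{\left(\left(-3 - 3\right) \left(12 - 9\right) \right)} + P{\left(17,-13 \right)}\right)^{2} = \left(\left(-3 - 3\right) \left(12 - 9\right) \left(3 + \left(-3 - 3\right) \left(12 - 9\right)\right) - 13 \left(1 + 17\right)\right)^{2} = \left(\left(-6\right) 3 \left(3 - 18\right) - 234\right)^{2} = \left(- 18 \left(3 - 18\right) - 234\right)^{2} = \left(\left(-18\right) \left(-15\right) - 234\right)^{2} = \left(270 - 234\right)^{2} = 36^{2} = 1296$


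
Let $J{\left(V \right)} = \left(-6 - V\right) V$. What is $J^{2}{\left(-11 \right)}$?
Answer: $3025$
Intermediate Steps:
$J{\left(V \right)} = V \left(-6 - V\right)$
$J^{2}{\left(-11 \right)} = \left(\left(-1\right) \left(-11\right) \left(6 - 11\right)\right)^{2} = \left(\left(-1\right) \left(-11\right) \left(-5\right)\right)^{2} = \left(-55\right)^{2} = 3025$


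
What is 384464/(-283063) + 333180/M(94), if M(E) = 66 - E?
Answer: -23580423833/1981441 ≈ -11901.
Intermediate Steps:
384464/(-283063) + 333180/M(94) = 384464/(-283063) + 333180/(66 - 1*94) = 384464*(-1/283063) + 333180/(66 - 94) = -384464/283063 + 333180/(-28) = -384464/283063 + 333180*(-1/28) = -384464/283063 - 83295/7 = -23580423833/1981441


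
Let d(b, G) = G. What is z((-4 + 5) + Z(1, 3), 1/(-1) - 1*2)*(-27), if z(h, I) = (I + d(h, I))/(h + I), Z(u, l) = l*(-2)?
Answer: -81/4 ≈ -20.250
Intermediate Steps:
Z(u, l) = -2*l
z(h, I) = 2*I/(I + h) (z(h, I) = (I + I)/(h + I) = (2*I)/(I + h) = 2*I/(I + h))
z((-4 + 5) + Z(1, 3), 1/(-1) - 1*2)*(-27) = (2*(1/(-1) - 1*2)/((1/(-1) - 1*2) + ((-4 + 5) - 2*3)))*(-27) = (2*(-1 - 2)/((-1 - 2) + (1 - 6)))*(-27) = (2*(-3)/(-3 - 5))*(-27) = (2*(-3)/(-8))*(-27) = (2*(-3)*(-⅛))*(-27) = (¾)*(-27) = -81/4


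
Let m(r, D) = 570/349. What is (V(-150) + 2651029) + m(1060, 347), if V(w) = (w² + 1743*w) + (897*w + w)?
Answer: 794805841/349 ≈ 2.2774e+6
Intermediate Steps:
m(r, D) = 570/349 (m(r, D) = 570*(1/349) = 570/349)
V(w) = w² + 2641*w (V(w) = (w² + 1743*w) + 898*w = w² + 2641*w)
(V(-150) + 2651029) + m(1060, 347) = (-150*(2641 - 150) + 2651029) + 570/349 = (-150*2491 + 2651029) + 570/349 = (-373650 + 2651029) + 570/349 = 2277379 + 570/349 = 794805841/349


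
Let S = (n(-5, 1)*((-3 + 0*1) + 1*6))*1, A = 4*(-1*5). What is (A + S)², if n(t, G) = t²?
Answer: 3025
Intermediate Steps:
A = -20 (A = 4*(-5) = -20)
S = 75 (S = ((-5)²*((-3 + 0*1) + 1*6))*1 = (25*((-3 + 0) + 6))*1 = (25*(-3 + 6))*1 = (25*3)*1 = 75*1 = 75)
(A + S)² = (-20 + 75)² = 55² = 3025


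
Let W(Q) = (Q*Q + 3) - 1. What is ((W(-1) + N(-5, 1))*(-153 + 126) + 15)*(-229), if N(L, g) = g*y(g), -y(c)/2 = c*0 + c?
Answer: 2748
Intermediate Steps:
y(c) = -2*c (y(c) = -2*(c*0 + c) = -2*(0 + c) = -2*c)
N(L, g) = -2*g² (N(L, g) = g*(-2*g) = -2*g²)
W(Q) = 2 + Q² (W(Q) = (Q² + 3) - 1 = (3 + Q²) - 1 = 2 + Q²)
((W(-1) + N(-5, 1))*(-153 + 126) + 15)*(-229) = (((2 + (-1)²) - 2*1²)*(-153 + 126) + 15)*(-229) = (((2 + 1) - 2*1)*(-27) + 15)*(-229) = ((3 - 2)*(-27) + 15)*(-229) = (1*(-27) + 15)*(-229) = (-27 + 15)*(-229) = -12*(-229) = 2748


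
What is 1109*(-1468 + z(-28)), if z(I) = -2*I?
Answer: -1565908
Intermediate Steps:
1109*(-1468 + z(-28)) = 1109*(-1468 - 2*(-28)) = 1109*(-1468 + 56) = 1109*(-1412) = -1565908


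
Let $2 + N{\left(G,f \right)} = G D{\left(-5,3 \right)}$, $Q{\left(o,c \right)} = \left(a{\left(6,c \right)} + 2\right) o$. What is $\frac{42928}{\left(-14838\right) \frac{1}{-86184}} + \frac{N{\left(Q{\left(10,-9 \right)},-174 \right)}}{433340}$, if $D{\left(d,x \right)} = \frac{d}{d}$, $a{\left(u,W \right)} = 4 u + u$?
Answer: $\frac{133602577385847}{535824910} \approx 2.4934 \cdot 10^{5}$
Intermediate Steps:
$a{\left(u,W \right)} = 5 u$
$D{\left(d,x \right)} = 1$
$Q{\left(o,c \right)} = 32 o$ ($Q{\left(o,c \right)} = \left(5 \cdot 6 + 2\right) o = \left(30 + 2\right) o = 32 o$)
$N{\left(G,f \right)} = -2 + G$ ($N{\left(G,f \right)} = -2 + G 1 = -2 + G$)
$\frac{42928}{\left(-14838\right) \frac{1}{-86184}} + \frac{N{\left(Q{\left(10,-9 \right)},-174 \right)}}{433340} = \frac{42928}{\left(-14838\right) \frac{1}{-86184}} + \frac{-2 + 32 \cdot 10}{433340} = \frac{42928}{\left(-14838\right) \left(- \frac{1}{86184}\right)} + \left(-2 + 320\right) \frac{1}{433340} = \frac{42928}{\frac{2473}{14364}} + 318 \cdot \frac{1}{433340} = 42928 \cdot \frac{14364}{2473} + \frac{159}{216670} = \frac{616617792}{2473} + \frac{159}{216670} = \frac{133602577385847}{535824910}$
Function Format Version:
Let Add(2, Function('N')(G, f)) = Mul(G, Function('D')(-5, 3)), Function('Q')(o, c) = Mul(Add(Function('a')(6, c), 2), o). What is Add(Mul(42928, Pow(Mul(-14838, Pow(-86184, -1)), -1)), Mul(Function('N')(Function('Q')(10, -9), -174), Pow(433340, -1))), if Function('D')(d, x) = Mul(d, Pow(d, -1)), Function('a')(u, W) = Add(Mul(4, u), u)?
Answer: Rational(133602577385847, 535824910) ≈ 2.4934e+5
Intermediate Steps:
Function('a')(u, W) = Mul(5, u)
Function('D')(d, x) = 1
Function('Q')(o, c) = Mul(32, o) (Function('Q')(o, c) = Mul(Add(Mul(5, 6), 2), o) = Mul(Add(30, 2), o) = Mul(32, o))
Function('N')(G, f) = Add(-2, G) (Function('N')(G, f) = Add(-2, Mul(G, 1)) = Add(-2, G))
Add(Mul(42928, Pow(Mul(-14838, Pow(-86184, -1)), -1)), Mul(Function('N')(Function('Q')(10, -9), -174), Pow(433340, -1))) = Add(Mul(42928, Pow(Mul(-14838, Pow(-86184, -1)), -1)), Mul(Add(-2, Mul(32, 10)), Pow(433340, -1))) = Add(Mul(42928, Pow(Mul(-14838, Rational(-1, 86184)), -1)), Mul(Add(-2, 320), Rational(1, 433340))) = Add(Mul(42928, Pow(Rational(2473, 14364), -1)), Mul(318, Rational(1, 433340))) = Add(Mul(42928, Rational(14364, 2473)), Rational(159, 216670)) = Add(Rational(616617792, 2473), Rational(159, 216670)) = Rational(133602577385847, 535824910)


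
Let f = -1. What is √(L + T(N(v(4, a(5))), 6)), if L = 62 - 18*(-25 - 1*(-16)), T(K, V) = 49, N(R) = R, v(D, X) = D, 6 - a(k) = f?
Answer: √273 ≈ 16.523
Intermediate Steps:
a(k) = 7 (a(k) = 6 - 1*(-1) = 6 + 1 = 7)
L = 224 (L = 62 - 18*(-25 + 16) = 62 - 18*(-9) = 62 + 162 = 224)
√(L + T(N(v(4, a(5))), 6)) = √(224 + 49) = √273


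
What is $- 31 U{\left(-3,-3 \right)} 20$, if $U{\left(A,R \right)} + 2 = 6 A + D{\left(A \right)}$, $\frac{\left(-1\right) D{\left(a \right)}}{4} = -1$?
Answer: $9920$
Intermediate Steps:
$D{\left(a \right)} = 4$ ($D{\left(a \right)} = \left(-4\right) \left(-1\right) = 4$)
$U{\left(A,R \right)} = 2 + 6 A$ ($U{\left(A,R \right)} = -2 + \left(6 A + 4\right) = -2 + \left(4 + 6 A\right) = 2 + 6 A$)
$- 31 U{\left(-3,-3 \right)} 20 = - 31 \left(2 + 6 \left(-3\right)\right) 20 = - 31 \left(2 - 18\right) 20 = \left(-31\right) \left(-16\right) 20 = 496 \cdot 20 = 9920$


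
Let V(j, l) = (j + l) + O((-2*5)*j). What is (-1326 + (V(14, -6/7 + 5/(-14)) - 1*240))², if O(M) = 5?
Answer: 469805625/196 ≈ 2.3970e+6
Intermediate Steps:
V(j, l) = 5 + j + l (V(j, l) = (j + l) + 5 = 5 + j + l)
(-1326 + (V(14, -6/7 + 5/(-14)) - 1*240))² = (-1326 + ((5 + 14 + (-6/7 + 5/(-14))) - 1*240))² = (-1326 + ((5 + 14 + (-6*⅐ + 5*(-1/14))) - 240))² = (-1326 + ((5 + 14 + (-6/7 - 5/14)) - 240))² = (-1326 + ((5 + 14 - 17/14) - 240))² = (-1326 + (249/14 - 240))² = (-1326 - 3111/14)² = (-21675/14)² = 469805625/196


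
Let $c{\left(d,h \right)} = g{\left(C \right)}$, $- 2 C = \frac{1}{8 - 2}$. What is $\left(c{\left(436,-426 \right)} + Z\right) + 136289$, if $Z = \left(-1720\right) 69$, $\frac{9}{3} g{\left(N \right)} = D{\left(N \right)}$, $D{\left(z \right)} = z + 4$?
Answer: $\frac{633971}{36} \approx 17610.0$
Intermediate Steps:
$D{\left(z \right)} = 4 + z$
$C = - \frac{1}{12}$ ($C = - \frac{1}{2 \left(8 - 2\right)} = - \frac{1}{2 \cdot 6} = \left(- \frac{1}{2}\right) \frac{1}{6} = - \frac{1}{12} \approx -0.083333$)
$g{\left(N \right)} = \frac{4}{3} + \frac{N}{3}$ ($g{\left(N \right)} = \frac{4 + N}{3} = \frac{4}{3} + \frac{N}{3}$)
$Z = -118680$
$c{\left(d,h \right)} = \frac{47}{36}$ ($c{\left(d,h \right)} = \frac{4}{3} + \frac{1}{3} \left(- \frac{1}{12}\right) = \frac{4}{3} - \frac{1}{36} = \frac{47}{36}$)
$\left(c{\left(436,-426 \right)} + Z\right) + 136289 = \left(\frac{47}{36} - 118680\right) + 136289 = - \frac{4272433}{36} + 136289 = \frac{633971}{36}$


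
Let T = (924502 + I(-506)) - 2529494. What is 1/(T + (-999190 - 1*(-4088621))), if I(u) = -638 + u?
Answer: 1/1483295 ≈ 6.7417e-7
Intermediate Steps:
T = -1606136 (T = (924502 + (-638 - 506)) - 2529494 = (924502 - 1144) - 2529494 = 923358 - 2529494 = -1606136)
1/(T + (-999190 - 1*(-4088621))) = 1/(-1606136 + (-999190 - 1*(-4088621))) = 1/(-1606136 + (-999190 + 4088621)) = 1/(-1606136 + 3089431) = 1/1483295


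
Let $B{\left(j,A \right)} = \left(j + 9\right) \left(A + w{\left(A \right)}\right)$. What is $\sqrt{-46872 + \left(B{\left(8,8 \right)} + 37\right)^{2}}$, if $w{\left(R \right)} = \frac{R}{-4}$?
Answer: $i \sqrt{27551} \approx 165.98 i$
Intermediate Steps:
$w{\left(R \right)} = - \frac{R}{4}$ ($w{\left(R \right)} = R \left(- \frac{1}{4}\right) = - \frac{R}{4}$)
$B{\left(j,A \right)} = \frac{3 A \left(9 + j\right)}{4}$ ($B{\left(j,A \right)} = \left(j + 9\right) \left(A - \frac{A}{4}\right) = \left(9 + j\right) \frac{3 A}{4} = \frac{3 A \left(9 + j\right)}{4}$)
$\sqrt{-46872 + \left(B{\left(8,8 \right)} + 37\right)^{2}} = \sqrt{-46872 + \left(\frac{3}{4} \cdot 8 \left(9 + 8\right) + 37\right)^{2}} = \sqrt{-46872 + \left(\frac{3}{4} \cdot 8 \cdot 17 + 37\right)^{2}} = \sqrt{-46872 + \left(102 + 37\right)^{2}} = \sqrt{-46872 + 139^{2}} = \sqrt{-46872 + 19321} = \sqrt{-27551} = i \sqrt{27551}$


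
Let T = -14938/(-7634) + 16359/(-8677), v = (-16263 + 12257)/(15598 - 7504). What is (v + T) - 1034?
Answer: -12604645946149/12185189193 ≈ -1034.4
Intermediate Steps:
v = -2003/4047 (v = -4006/8094 = -4006*1/8094 = -2003/4047 ≈ -0.49493)
T = 215110/3010919 (T = -14938*(-1/7634) + 16359*(-1/8677) = 679/347 - 16359/8677 = 215110/3010919 ≈ 0.071443)
(v + T) - 1034 = (-2003/4047 + 215110/3010919) - 1034 = -5160320587/12185189193 - 1034 = -12604645946149/12185189193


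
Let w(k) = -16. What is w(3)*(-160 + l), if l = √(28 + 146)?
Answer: 2560 - 16*√174 ≈ 2348.9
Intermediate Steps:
l = √174 ≈ 13.191
w(3)*(-160 + l) = -16*(-160 + √174) = 2560 - 16*√174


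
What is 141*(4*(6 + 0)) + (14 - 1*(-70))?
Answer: 3468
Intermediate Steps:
141*(4*(6 + 0)) + (14 - 1*(-70)) = 141*(4*6) + (14 + 70) = 141*24 + 84 = 3384 + 84 = 3468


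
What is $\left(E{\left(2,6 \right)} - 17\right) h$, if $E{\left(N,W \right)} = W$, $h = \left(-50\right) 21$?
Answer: $11550$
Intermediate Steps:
$h = -1050$
$\left(E{\left(2,6 \right)} - 17\right) h = \left(6 - 17\right) \left(-1050\right) = \left(-11\right) \left(-1050\right) = 11550$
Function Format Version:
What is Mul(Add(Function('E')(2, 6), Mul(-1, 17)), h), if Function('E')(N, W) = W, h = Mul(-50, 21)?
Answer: 11550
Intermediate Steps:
h = -1050
Mul(Add(Function('E')(2, 6), Mul(-1, 17)), h) = Mul(Add(6, Mul(-1, 17)), -1050) = Mul(Add(6, -17), -1050) = Mul(-11, -1050) = 11550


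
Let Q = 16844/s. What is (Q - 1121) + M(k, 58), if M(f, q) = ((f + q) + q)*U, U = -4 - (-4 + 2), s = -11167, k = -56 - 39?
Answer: -13004065/11167 ≈ -1164.5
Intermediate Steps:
k = -95
U = -2 (U = -4 - 1*(-2) = -4 + 2 = -2)
M(f, q) = -4*q - 2*f (M(f, q) = ((f + q) + q)*(-2) = (f + 2*q)*(-2) = -4*q - 2*f)
Q = -16844/11167 (Q = 16844/(-11167) = 16844*(-1/11167) = -16844/11167 ≈ -1.5084)
(Q - 1121) + M(k, 58) = (-16844/11167 - 1121) + (-4*58 - 2*(-95)) = -12535051/11167 + (-232 + 190) = -12535051/11167 - 42 = -13004065/11167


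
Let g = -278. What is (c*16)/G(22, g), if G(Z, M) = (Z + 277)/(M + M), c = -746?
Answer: 6636416/299 ≈ 22195.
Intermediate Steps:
G(Z, M) = (277 + Z)/(2*M) (G(Z, M) = (277 + Z)/((2*M)) = (277 + Z)*(1/(2*M)) = (277 + Z)/(2*M))
(c*16)/G(22, g) = (-746*16)/(((½)*(277 + 22)/(-278))) = -11936/((½)*(-1/278)*299) = -11936/(-299/556) = -11936*(-556/299) = 6636416/299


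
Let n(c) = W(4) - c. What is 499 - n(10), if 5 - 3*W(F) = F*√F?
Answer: 510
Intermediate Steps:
W(F) = 5/3 - F^(3/2)/3 (W(F) = 5/3 - F*√F/3 = 5/3 - F^(3/2)/3)
n(c) = -1 - c (n(c) = (5/3 - 4^(3/2)/3) - c = (5/3 - ⅓*8) - c = (5/3 - 8/3) - c = -1 - c)
499 - n(10) = 499 - (-1 - 1*10) = 499 - (-1 - 10) = 499 - 1*(-11) = 499 + 11 = 510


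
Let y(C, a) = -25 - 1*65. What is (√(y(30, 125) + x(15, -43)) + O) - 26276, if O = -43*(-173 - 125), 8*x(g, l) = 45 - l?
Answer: -13462 + I*√79 ≈ -13462.0 + 8.8882*I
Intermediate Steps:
x(g, l) = 45/8 - l/8 (x(g, l) = (45 - l)/8 = 45/8 - l/8)
y(C, a) = -90 (y(C, a) = -25 - 65 = -90)
O = 12814 (O = -43*(-298) = 12814)
(√(y(30, 125) + x(15, -43)) + O) - 26276 = (√(-90 + (45/8 - ⅛*(-43))) + 12814) - 26276 = (√(-90 + (45/8 + 43/8)) + 12814) - 26276 = (√(-90 + 11) + 12814) - 26276 = (√(-79) + 12814) - 26276 = (I*√79 + 12814) - 26276 = (12814 + I*√79) - 26276 = -13462 + I*√79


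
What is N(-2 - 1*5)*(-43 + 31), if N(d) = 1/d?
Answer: 12/7 ≈ 1.7143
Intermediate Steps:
N(-2 - 1*5)*(-43 + 31) = (-43 + 31)/(-2 - 1*5) = -12/(-2 - 5) = -12/(-7) = -⅐*(-12) = 12/7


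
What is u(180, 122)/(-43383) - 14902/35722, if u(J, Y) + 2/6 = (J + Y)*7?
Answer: -1082996800/2324591289 ≈ -0.46589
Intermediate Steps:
u(J, Y) = -⅓ + 7*J + 7*Y (u(J, Y) = -⅓ + (J + Y)*7 = -⅓ + (7*J + 7*Y) = -⅓ + 7*J + 7*Y)
u(180, 122)/(-43383) - 14902/35722 = (-⅓ + 7*180 + 7*122)/(-43383) - 14902/35722 = (-⅓ + 1260 + 854)*(-1/43383) - 14902*1/35722 = (6341/3)*(-1/43383) - 7451/17861 = -6341/130149 - 7451/17861 = -1082996800/2324591289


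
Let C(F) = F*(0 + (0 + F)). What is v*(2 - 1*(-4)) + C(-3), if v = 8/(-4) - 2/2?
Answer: -9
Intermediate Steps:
v = -3 (v = 8*(-¼) - 2*½ = -2 - 1 = -3)
C(F) = F² (C(F) = F*(0 + F) = F*F = F²)
v*(2 - 1*(-4)) + C(-3) = -3*(2 - 1*(-4)) + (-3)² = -3*(2 + 4) + 9 = -3*6 + 9 = -18 + 9 = -9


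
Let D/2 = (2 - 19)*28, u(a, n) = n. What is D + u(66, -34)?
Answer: -986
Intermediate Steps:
D = -952 (D = 2*((2 - 19)*28) = 2*(-17*28) = 2*(-476) = -952)
D + u(66, -34) = -952 - 34 = -986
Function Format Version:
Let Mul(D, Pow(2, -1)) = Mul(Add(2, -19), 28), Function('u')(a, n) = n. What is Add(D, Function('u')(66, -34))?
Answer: -986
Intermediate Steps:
D = -952 (D = Mul(2, Mul(Add(2, -19), 28)) = Mul(2, Mul(-17, 28)) = Mul(2, -476) = -952)
Add(D, Function('u')(66, -34)) = Add(-952, -34) = -986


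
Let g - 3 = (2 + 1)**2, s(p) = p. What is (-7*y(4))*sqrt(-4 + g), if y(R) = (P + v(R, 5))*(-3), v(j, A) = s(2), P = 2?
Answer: 168*sqrt(2) ≈ 237.59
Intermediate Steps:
g = 12 (g = 3 + (2 + 1)**2 = 3 + 3**2 = 3 + 9 = 12)
v(j, A) = 2
y(R) = -12 (y(R) = (2 + 2)*(-3) = 4*(-3) = -12)
(-7*y(4))*sqrt(-4 + g) = (-7*(-12))*sqrt(-4 + 12) = 84*sqrt(8) = 84*(2*sqrt(2)) = 168*sqrt(2)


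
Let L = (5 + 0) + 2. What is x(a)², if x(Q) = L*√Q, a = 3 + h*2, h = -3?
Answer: -147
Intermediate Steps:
L = 7 (L = 5 + 2 = 7)
a = -3 (a = 3 - 3*2 = 3 - 6 = -3)
x(Q) = 7*√Q
x(a)² = (7*√(-3))² = (7*(I*√3))² = (7*I*√3)² = -147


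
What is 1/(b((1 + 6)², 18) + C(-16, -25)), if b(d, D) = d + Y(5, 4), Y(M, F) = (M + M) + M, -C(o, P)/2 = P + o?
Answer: 1/146 ≈ 0.0068493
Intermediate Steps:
C(o, P) = -2*P - 2*o (C(o, P) = -2*(P + o) = -2*P - 2*o)
Y(M, F) = 3*M (Y(M, F) = 2*M + M = 3*M)
b(d, D) = 15 + d (b(d, D) = d + 3*5 = d + 15 = 15 + d)
1/(b((1 + 6)², 18) + C(-16, -25)) = 1/((15 + (1 + 6)²) + (-2*(-25) - 2*(-16))) = 1/((15 + 7²) + (50 + 32)) = 1/((15 + 49) + 82) = 1/(64 + 82) = 1/146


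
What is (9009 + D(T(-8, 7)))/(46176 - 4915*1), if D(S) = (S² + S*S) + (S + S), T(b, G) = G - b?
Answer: 9489/41261 ≈ 0.22997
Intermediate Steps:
D(S) = 2*S + 2*S² (D(S) = (S² + S²) + 2*S = 2*S² + 2*S = 2*S + 2*S²)
(9009 + D(T(-8, 7)))/(46176 - 4915*1) = (9009 + 2*(7 - 1*(-8))*(1 + (7 - 1*(-8))))/(46176 - 4915*1) = (9009 + 2*(7 + 8)*(1 + (7 + 8)))/(46176 - 4915) = (9009 + 2*15*(1 + 15))/41261 = (9009 + 2*15*16)*(1/41261) = (9009 + 480)*(1/41261) = 9489*(1/41261) = 9489/41261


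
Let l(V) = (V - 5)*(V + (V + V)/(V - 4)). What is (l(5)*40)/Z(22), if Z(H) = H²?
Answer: 0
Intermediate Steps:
l(V) = (-5 + V)*(V + 2*V/(-4 + V)) (l(V) = (-5 + V)*(V + (2*V)/(-4 + V)) = (-5 + V)*(V + 2*V/(-4 + V)))
(l(5)*40)/Z(22) = ((5*(10 + 5² - 7*5)/(-4 + 5))*40)/(22²) = ((5*(10 + 25 - 35)/1)*40)/484 = ((5*1*0)*40)*(1/484) = (0*40)*(1/484) = 0*(1/484) = 0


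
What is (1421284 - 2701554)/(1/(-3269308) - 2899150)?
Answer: 246211585480/557542016953 ≈ 0.44160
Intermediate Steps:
(1421284 - 2701554)/(1/(-3269308) - 2899150) = -1280270/(-1/3269308 - 2899150) = -1280270/(-9478214288201/3269308) = -1280270*(-3269308/9478214288201) = 246211585480/557542016953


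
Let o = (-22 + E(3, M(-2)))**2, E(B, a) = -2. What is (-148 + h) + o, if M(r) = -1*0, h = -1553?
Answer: -1125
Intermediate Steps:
M(r) = 0
o = 576 (o = (-22 - 2)**2 = (-24)**2 = 576)
(-148 + h) + o = (-148 - 1553) + 576 = -1701 + 576 = -1125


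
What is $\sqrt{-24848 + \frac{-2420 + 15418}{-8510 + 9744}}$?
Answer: $\frac{i \sqrt{9455350389}}{617} \approx 157.6 i$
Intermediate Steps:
$\sqrt{-24848 + \frac{-2420 + 15418}{-8510 + 9744}} = \sqrt{-24848 + \frac{12998}{1234}} = \sqrt{-24848 + 12998 \cdot \frac{1}{1234}} = \sqrt{-24848 + \frac{6499}{617}} = \sqrt{- \frac{15324717}{617}} = \frac{i \sqrt{9455350389}}{617}$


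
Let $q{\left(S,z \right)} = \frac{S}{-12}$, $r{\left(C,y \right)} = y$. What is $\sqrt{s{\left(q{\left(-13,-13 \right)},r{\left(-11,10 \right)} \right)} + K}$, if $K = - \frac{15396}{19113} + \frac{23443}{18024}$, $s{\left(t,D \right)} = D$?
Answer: $\frac{5 \sqrt{1383902122561134}}{57415452} \approx 3.2396$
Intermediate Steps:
$q{\left(S,z \right)} = - \frac{S}{12}$ ($q{\left(S,z \right)} = S \left(- \frac{1}{12}\right) = - \frac{S}{12}$)
$K = \frac{56856185}{114830904}$ ($K = \left(-15396\right) \frac{1}{19113} + 23443 \cdot \frac{1}{18024} = - \frac{5132}{6371} + \frac{23443}{18024} = \frac{56856185}{114830904} \approx 0.49513$)
$\sqrt{s{\left(q{\left(-13,-13 \right)},r{\left(-11,10 \right)} \right)} + K} = \sqrt{10 + \frac{56856185}{114830904}} = \sqrt{\frac{1205165225}{114830904}} = \frac{5 \sqrt{1383902122561134}}{57415452}$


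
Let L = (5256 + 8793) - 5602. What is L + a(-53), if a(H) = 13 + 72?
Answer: 8532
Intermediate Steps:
a(H) = 85
L = 8447 (L = 14049 - 5602 = 8447)
L + a(-53) = 8447 + 85 = 8532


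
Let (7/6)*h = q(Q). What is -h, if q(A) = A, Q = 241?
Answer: -1446/7 ≈ -206.57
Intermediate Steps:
h = 1446/7 (h = (6/7)*241 = 1446/7 ≈ 206.57)
-h = -1*1446/7 = -1446/7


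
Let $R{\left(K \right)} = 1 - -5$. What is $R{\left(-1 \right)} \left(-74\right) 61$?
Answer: $-27084$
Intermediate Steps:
$R{\left(K \right)} = 6$ ($R{\left(K \right)} = 1 + 5 = 6$)
$R{\left(-1 \right)} \left(-74\right) 61 = 6 \left(-74\right) 61 = \left(-444\right) 61 = -27084$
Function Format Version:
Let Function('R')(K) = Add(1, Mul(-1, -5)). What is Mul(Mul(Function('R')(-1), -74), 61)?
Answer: -27084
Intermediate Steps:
Function('R')(K) = 6 (Function('R')(K) = Add(1, 5) = 6)
Mul(Mul(Function('R')(-1), -74), 61) = Mul(Mul(6, -74), 61) = Mul(-444, 61) = -27084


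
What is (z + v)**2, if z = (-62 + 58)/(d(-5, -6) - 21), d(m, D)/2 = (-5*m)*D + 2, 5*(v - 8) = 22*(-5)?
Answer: 19660356/100489 ≈ 195.65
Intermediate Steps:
v = -14 (v = 8 + (22*(-5))/5 = 8 + (1/5)*(-110) = 8 - 22 = -14)
d(m, D) = 4 - 10*D*m (d(m, D) = 2*((-5*m)*D + 2) = 2*(-5*D*m + 2) = 2*(2 - 5*D*m) = 4 - 10*D*m)
z = 4/317 (z = (-62 + 58)/((4 - 10*(-6)*(-5)) - 21) = -4/((4 - 300) - 21) = -4/(-296 - 21) = -4/(-317) = -4*(-1/317) = 4/317 ≈ 0.012618)
(z + v)**2 = (4/317 - 14)**2 = (-4434/317)**2 = 19660356/100489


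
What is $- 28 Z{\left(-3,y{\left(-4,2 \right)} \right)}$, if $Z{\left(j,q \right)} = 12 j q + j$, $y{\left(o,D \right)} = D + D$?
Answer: $4116$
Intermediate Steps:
$y{\left(o,D \right)} = 2 D$
$Z{\left(j,q \right)} = j + 12 j q$ ($Z{\left(j,q \right)} = 12 j q + j = j + 12 j q$)
$- 28 Z{\left(-3,y{\left(-4,2 \right)} \right)} = - 28 \left(- 3 \left(1 + 12 \cdot 2 \cdot 2\right)\right) = - 28 \left(- 3 \left(1 + 12 \cdot 4\right)\right) = - 28 \left(- 3 \left(1 + 48\right)\right) = - 28 \left(\left(-3\right) 49\right) = \left(-28\right) \left(-147\right) = 4116$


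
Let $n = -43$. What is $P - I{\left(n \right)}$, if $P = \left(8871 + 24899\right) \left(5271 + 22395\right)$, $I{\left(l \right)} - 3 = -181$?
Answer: $934280998$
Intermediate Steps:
$I{\left(l \right)} = -178$ ($I{\left(l \right)} = 3 - 181 = -178$)
$P = 934280820$ ($P = 33770 \cdot 27666 = 934280820$)
$P - I{\left(n \right)} = 934280820 - -178 = 934280820 + 178 = 934280998$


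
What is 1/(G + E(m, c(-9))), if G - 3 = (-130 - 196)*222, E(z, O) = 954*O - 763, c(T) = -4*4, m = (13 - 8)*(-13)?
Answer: -1/88396 ≈ -1.1313e-5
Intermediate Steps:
m = -65 (m = 5*(-13) = -65)
c(T) = -16
E(z, O) = -763 + 954*O
G = -72369 (G = 3 + (-130 - 196)*222 = 3 - 326*222 = 3 - 72372 = -72369)
1/(G + E(m, c(-9))) = 1/(-72369 + (-763 + 954*(-16))) = 1/(-72369 + (-763 - 15264)) = 1/(-72369 - 16027) = 1/(-88396) = -1/88396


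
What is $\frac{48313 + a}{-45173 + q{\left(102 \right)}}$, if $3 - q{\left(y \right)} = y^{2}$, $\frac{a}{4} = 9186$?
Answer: $- \frac{85057}{55574} \approx -1.5305$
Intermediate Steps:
$a = 36744$ ($a = 4 \cdot 9186 = 36744$)
$q{\left(y \right)} = 3 - y^{2}$
$\frac{48313 + a}{-45173 + q{\left(102 \right)}} = \frac{48313 + 36744}{-45173 + \left(3 - 102^{2}\right)} = \frac{85057}{-45173 + \left(3 - 10404\right)} = \frac{85057}{-45173 - 10401} = \frac{85057}{-55574} = 85057 \left(- \frac{1}{55574}\right) = - \frac{85057}{55574}$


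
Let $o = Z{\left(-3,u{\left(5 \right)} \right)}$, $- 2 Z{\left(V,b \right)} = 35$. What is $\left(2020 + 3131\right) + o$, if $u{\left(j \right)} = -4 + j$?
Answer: $\frac{10267}{2} \approx 5133.5$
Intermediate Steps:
$Z{\left(V,b \right)} = - \frac{35}{2}$ ($Z{\left(V,b \right)} = \left(- \frac{1}{2}\right) 35 = - \frac{35}{2}$)
$o = - \frac{35}{2} \approx -17.5$
$\left(2020 + 3131\right) + o = \left(2020 + 3131\right) - \frac{35}{2} = 5151 - \frac{35}{2} = \frac{10267}{2}$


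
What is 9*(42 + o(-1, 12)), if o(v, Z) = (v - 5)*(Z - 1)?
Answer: -216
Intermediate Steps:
o(v, Z) = (-1 + Z)*(-5 + v) (o(v, Z) = (-5 + v)*(-1 + Z) = (-1 + Z)*(-5 + v))
9*(42 + o(-1, 12)) = 9*(42 + (5 - 1*(-1) - 5*12 + 12*(-1))) = 9*(42 + (5 + 1 - 60 - 12)) = 9*(42 - 66) = 9*(-24) = -216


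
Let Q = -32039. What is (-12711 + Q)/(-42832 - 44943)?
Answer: 1790/3511 ≈ 0.50983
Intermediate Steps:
(-12711 + Q)/(-42832 - 44943) = (-12711 - 32039)/(-42832 - 44943) = -44750/(-87775) = -44750*(-1/87775) = 1790/3511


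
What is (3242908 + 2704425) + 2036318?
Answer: 7983651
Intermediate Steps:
(3242908 + 2704425) + 2036318 = 5947333 + 2036318 = 7983651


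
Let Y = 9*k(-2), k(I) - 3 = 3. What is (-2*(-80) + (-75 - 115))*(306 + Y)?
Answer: -10800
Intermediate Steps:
k(I) = 6 (k(I) = 3 + 3 = 6)
Y = 54 (Y = 9*6 = 54)
(-2*(-80) + (-75 - 115))*(306 + Y) = (-2*(-80) + (-75 - 115))*(306 + 54) = (160 - 190)*360 = -30*360 = -10800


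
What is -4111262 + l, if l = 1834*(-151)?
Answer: -4388196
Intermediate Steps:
l = -276934
-4111262 + l = -4111262 - 276934 = -4388196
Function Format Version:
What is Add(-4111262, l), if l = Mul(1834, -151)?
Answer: -4388196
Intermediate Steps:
l = -276934
Add(-4111262, l) = Add(-4111262, -276934) = -4388196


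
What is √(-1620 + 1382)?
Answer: I*√238 ≈ 15.427*I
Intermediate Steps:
√(-1620 + 1382) = √(-238) = I*√238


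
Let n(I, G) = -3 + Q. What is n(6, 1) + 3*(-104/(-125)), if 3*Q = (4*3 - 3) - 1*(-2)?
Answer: 1186/375 ≈ 3.1627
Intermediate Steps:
Q = 11/3 (Q = ((4*3 - 3) - 1*(-2))/3 = ((12 - 3) + 2)/3 = (9 + 2)/3 = (⅓)*11 = 11/3 ≈ 3.6667)
n(I, G) = ⅔ (n(I, G) = -3 + 11/3 = ⅔)
n(6, 1) + 3*(-104/(-125)) = ⅔ + 3*(-104/(-125)) = ⅔ + 3*(-104*(-1/125)) = ⅔ + 3*(104/125) = ⅔ + 312/125 = 1186/375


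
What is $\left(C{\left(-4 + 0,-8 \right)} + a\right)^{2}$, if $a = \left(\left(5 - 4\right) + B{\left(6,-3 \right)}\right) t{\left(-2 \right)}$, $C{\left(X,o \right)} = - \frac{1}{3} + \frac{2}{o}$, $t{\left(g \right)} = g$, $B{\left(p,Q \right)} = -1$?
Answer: $\frac{49}{144} \approx 0.34028$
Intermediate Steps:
$C{\left(X,o \right)} = - \frac{1}{3} + \frac{2}{o}$ ($C{\left(X,o \right)} = \left(-1\right) \frac{1}{3} + \frac{2}{o} = - \frac{1}{3} + \frac{2}{o}$)
$a = 0$ ($a = \left(\left(5 - 4\right) - 1\right) \left(-2\right) = \left(1 - 1\right) \left(-2\right) = 0 \left(-2\right) = 0$)
$\left(C{\left(-4 + 0,-8 \right)} + a\right)^{2} = \left(\frac{6 - -8}{3 \left(-8\right)} + 0\right)^{2} = \left(\frac{1}{3} \left(- \frac{1}{8}\right) \left(6 + 8\right) + 0\right)^{2} = \left(\frac{1}{3} \left(- \frac{1}{8}\right) 14 + 0\right)^{2} = \left(- \frac{7}{12} + 0\right)^{2} = \left(- \frac{7}{12}\right)^{2} = \frac{49}{144}$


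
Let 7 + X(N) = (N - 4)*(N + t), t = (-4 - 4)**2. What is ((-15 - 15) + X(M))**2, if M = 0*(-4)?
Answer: 85849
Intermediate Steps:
M = 0
t = 64 (t = (-8)**2 = 64)
X(N) = -7 + (-4 + N)*(64 + N) (X(N) = -7 + (N - 4)*(N + 64) = -7 + (-4 + N)*(64 + N))
((-15 - 15) + X(M))**2 = ((-15 - 15) + (-263 + 0**2 + 60*0))**2 = (-30 + (-263 + 0 + 0))**2 = (-30 - 263)**2 = (-293)**2 = 85849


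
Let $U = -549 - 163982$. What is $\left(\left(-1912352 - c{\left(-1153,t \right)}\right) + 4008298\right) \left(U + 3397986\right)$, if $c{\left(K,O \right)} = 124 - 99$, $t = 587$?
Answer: $6777066237055$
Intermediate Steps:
$U = -164531$ ($U = -549 - 163982 = -164531$)
$c{\left(K,O \right)} = 25$
$\left(\left(-1912352 - c{\left(-1153,t \right)}\right) + 4008298\right) \left(U + 3397986\right) = \left(\left(-1912352 - 25\right) + 4008298\right) \left(-164531 + 3397986\right) = \left(\left(-1912352 - 25\right) + 4008298\right) 3233455 = \left(-1912377 + 4008298\right) 3233455 = 2095921 \cdot 3233455 = 6777066237055$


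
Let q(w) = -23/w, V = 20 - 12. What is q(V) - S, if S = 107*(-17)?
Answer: 14529/8 ≈ 1816.1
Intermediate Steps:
V = 8
S = -1819
q(V) - S = -23/8 - 1*(-1819) = -23*⅛ + 1819 = -23/8 + 1819 = 14529/8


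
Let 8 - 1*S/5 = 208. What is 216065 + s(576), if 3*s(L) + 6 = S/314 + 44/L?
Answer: 14654186639/67824 ≈ 2.1606e+5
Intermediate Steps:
S = -1000 (S = 40 - 5*208 = 40 - 1040 = -1000)
s(L) = -1442/471 + 44/(3*L) (s(L) = -2 + (-1000/314 + 44/L)/3 = -2 + (-1000*1/314 + 44/L)/3 = -2 + (-500/157 + 44/L)/3 = -2 + (-500/471 + 44/(3*L)) = -1442/471 + 44/(3*L))
216065 + s(576) = 216065 + (2/471)*(3454 - 721*576)/576 = 216065 + (2/471)*(1/576)*(3454 - 415296) = 216065 + (2/471)*(1/576)*(-411842) = 216065 - 205921/67824 = 14654186639/67824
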